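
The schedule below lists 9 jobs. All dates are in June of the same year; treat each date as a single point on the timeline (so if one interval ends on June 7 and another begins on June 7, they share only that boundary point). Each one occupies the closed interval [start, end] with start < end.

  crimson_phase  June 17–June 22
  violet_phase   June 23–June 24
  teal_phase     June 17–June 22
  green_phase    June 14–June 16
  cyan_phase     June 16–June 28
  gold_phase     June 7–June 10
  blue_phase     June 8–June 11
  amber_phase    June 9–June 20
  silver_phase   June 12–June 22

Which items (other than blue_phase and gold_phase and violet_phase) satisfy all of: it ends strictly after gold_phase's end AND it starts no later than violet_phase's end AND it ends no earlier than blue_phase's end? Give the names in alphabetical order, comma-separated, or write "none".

Conditions: its end is strictly after gold_phase's end (X.end > June 10) AND its start is no later than violet_phase's end (X.start <= June 24) AND its end is no earlier than blue_phase's end (X.end >= June 11).
amber_phase: end June 20 > June 10? ✓; start June 9 <= June 24? ✓; end June 20 >= June 11? ✓ → yes.
crimson_phase: end June 22 > June 10? ✓; start June 17 <= June 24? ✓; end June 22 >= June 11? ✓ → yes.
cyan_phase: end June 28 > June 10? ✓; start June 16 <= June 24? ✓; end June 28 >= June 11? ✓ → yes.
green_phase: end June 16 > June 10? ✓; start June 14 <= June 24? ✓; end June 16 >= June 11? ✓ → yes.
silver_phase: end June 22 > June 10? ✓; start June 12 <= June 24? ✓; end June 22 >= June 11? ✓ → yes.
teal_phase: end June 22 > June 10? ✓; start June 17 <= June 24? ✓; end June 22 >= June 11? ✓ → yes.
Result: amber_phase, crimson_phase, cyan_phase, green_phase, silver_phase, teal_phase.

amber_phase, crimson_phase, cyan_phase, green_phase, silver_phase, teal_phase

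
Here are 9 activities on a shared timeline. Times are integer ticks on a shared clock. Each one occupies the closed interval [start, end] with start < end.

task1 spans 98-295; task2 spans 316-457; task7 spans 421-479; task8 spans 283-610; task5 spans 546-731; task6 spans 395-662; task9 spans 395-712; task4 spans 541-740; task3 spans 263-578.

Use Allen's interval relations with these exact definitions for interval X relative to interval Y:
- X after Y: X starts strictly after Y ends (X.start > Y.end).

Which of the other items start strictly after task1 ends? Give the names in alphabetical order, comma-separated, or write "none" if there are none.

task2, task4, task5, task6, task7, task9

Target task1 = [98, 295].
task2 [316, 457] → after → yes.
task3 [263, 578] → overlapped-by → no.
task4 [541, 740] → after → yes.
task5 [546, 731] → after → yes.
task6 [395, 662] → after → yes.
task7 [421, 479] → after → yes.
task8 [283, 610] → overlapped-by → no.
task9 [395, 712] → after → yes.
Result: task2, task4, task5, task6, task7, task9.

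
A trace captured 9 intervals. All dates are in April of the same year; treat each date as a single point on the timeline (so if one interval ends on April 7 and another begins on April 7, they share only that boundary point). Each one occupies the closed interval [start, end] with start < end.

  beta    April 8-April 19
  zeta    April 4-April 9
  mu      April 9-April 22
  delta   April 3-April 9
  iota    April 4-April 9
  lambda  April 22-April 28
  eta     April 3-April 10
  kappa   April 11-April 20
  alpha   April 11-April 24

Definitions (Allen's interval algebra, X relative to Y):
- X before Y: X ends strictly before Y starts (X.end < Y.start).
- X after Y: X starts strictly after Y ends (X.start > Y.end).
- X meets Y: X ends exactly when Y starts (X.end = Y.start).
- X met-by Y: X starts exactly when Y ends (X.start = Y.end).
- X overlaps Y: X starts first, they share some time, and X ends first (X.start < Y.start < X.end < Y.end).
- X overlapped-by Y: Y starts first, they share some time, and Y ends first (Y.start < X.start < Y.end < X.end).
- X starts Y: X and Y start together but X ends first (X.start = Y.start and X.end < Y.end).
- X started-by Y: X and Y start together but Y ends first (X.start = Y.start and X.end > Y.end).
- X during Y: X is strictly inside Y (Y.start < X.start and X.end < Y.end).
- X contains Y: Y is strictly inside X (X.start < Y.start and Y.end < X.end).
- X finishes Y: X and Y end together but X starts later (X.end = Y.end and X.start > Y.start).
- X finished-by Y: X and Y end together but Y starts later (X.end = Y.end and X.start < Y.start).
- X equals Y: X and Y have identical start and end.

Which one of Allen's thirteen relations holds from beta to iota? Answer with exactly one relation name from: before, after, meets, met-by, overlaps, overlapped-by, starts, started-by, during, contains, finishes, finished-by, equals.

beta = [April 8, April 19]; iota = [April 4, April 9].
Compare endpoints: beta.start > iota.start, beta.start < iota.end, beta.end > iota.start, beta.end > iota.end.
That pattern is 'overlapped-by'.

overlapped-by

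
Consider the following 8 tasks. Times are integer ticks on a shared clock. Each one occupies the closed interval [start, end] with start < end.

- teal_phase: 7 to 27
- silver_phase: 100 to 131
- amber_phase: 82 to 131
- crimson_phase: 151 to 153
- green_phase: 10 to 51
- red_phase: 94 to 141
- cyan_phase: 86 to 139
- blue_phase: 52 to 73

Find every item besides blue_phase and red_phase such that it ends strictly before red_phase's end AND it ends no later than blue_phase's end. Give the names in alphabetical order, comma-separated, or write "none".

green_phase, teal_phase

Conditions: its end is strictly before red_phase's end (X.end < 141) AND its end is no later than blue_phase's end (X.end <= 73).
amber_phase: end 131 < 141? ✓; end 131 <= 73? ✗ → no.
crimson_phase: end 153 < 141? ✗; end 153 <= 73? ✗ → no.
cyan_phase: end 139 < 141? ✓; end 139 <= 73? ✗ → no.
green_phase: end 51 < 141? ✓; end 51 <= 73? ✓ → yes.
silver_phase: end 131 < 141? ✓; end 131 <= 73? ✗ → no.
teal_phase: end 27 < 141? ✓; end 27 <= 73? ✓ → yes.
Result: green_phase, teal_phase.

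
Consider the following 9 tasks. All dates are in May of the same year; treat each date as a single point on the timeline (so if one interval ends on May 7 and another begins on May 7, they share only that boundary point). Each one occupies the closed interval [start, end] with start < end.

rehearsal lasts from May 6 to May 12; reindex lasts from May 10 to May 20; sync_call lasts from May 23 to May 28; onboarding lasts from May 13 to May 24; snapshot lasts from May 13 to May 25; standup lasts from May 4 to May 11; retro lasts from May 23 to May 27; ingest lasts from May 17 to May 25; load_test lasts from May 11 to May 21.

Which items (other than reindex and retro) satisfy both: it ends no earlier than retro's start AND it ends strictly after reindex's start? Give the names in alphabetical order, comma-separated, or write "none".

ingest, onboarding, snapshot, sync_call

Conditions: its end is no earlier than retro's start (X.end >= May 23) AND its end is strictly after reindex's start (X.end > May 10).
ingest: end May 25 >= May 23? ✓; end May 25 > May 10? ✓ → yes.
load_test: end May 21 >= May 23? ✗; end May 21 > May 10? ✓ → no.
onboarding: end May 24 >= May 23? ✓; end May 24 > May 10? ✓ → yes.
rehearsal: end May 12 >= May 23? ✗; end May 12 > May 10? ✓ → no.
snapshot: end May 25 >= May 23? ✓; end May 25 > May 10? ✓ → yes.
standup: end May 11 >= May 23? ✗; end May 11 > May 10? ✓ → no.
sync_call: end May 28 >= May 23? ✓; end May 28 > May 10? ✓ → yes.
Result: ingest, onboarding, snapshot, sync_call.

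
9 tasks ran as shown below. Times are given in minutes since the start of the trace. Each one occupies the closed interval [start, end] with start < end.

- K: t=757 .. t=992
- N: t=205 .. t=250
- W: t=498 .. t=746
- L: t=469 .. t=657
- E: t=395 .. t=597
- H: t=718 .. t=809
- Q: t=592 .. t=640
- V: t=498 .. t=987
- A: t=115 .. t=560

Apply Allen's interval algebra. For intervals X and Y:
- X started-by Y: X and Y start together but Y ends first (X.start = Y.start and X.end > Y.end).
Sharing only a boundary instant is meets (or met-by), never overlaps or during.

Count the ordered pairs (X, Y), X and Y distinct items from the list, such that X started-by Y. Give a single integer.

1

Checking all 72 ordered pairs for relation 'started-by'; matching pairs in alphabetical order:
(V, W): V started-by W ✓
Count: 1.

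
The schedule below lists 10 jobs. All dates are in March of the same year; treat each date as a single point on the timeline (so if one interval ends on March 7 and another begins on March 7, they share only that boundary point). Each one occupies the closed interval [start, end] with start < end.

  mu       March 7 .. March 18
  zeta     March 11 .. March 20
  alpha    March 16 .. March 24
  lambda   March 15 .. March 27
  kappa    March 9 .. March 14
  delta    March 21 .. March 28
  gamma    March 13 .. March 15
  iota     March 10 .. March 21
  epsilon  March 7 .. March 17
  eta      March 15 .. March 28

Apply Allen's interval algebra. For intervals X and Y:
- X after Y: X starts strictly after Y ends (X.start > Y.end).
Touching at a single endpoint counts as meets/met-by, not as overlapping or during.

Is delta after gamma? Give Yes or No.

delta = [March 21, March 28], gamma = [March 13, March 15].
Actual relation of delta to gamma: after.
Asked whether 'after' holds → Yes.

Yes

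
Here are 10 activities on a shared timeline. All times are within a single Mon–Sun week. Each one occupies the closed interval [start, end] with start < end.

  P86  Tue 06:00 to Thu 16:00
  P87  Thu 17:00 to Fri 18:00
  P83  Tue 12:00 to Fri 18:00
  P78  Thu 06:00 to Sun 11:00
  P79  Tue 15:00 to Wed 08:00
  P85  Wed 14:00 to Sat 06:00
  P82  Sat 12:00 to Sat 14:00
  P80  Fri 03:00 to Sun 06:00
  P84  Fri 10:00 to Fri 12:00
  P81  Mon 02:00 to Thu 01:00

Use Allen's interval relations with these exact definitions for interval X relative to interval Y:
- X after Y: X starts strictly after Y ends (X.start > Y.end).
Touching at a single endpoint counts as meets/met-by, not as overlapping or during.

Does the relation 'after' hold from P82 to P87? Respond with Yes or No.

P82 = [Sat 12:00, Sat 14:00], P87 = [Thu 17:00, Fri 18:00].
Actual relation of P82 to P87: after.
Asked whether 'after' holds → Yes.

Yes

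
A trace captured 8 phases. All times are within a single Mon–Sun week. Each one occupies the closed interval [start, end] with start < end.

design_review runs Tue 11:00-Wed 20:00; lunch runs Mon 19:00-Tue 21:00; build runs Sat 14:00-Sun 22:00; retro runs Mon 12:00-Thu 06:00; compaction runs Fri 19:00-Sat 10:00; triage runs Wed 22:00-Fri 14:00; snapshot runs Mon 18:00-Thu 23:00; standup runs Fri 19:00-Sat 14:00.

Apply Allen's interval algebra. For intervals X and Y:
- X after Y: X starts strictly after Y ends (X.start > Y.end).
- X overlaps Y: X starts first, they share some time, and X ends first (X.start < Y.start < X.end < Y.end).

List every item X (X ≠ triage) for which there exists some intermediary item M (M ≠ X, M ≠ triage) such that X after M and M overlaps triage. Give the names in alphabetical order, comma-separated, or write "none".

build, compaction, standup

Target triage = [Wed 22:00, Fri 14:00].
Intermediaries M with M overlaps triage: retro, snapshot.
Via retro — items with X after retro: build, compaction, standup.
Via snapshot — items with X after snapshot: build, compaction, standup.
Union: build, compaction, standup.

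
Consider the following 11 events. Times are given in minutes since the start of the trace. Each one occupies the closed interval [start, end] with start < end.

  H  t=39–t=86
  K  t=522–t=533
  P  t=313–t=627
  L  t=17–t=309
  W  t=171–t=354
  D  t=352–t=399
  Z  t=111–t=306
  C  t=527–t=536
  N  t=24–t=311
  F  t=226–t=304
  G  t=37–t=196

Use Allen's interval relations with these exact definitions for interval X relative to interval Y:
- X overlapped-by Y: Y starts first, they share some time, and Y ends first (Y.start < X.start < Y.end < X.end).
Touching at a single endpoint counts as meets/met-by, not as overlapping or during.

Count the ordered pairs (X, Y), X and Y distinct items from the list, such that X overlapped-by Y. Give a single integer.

9

Checking all 110 ordered pairs for relation 'overlapped-by'; matching pairs in alphabetical order:
(C, K): C overlapped-by K ✓
(D, W): D overlapped-by W ✓
(N, L): N overlapped-by L ✓
(P, W): P overlapped-by W ✓
(W, G): W overlapped-by G ✓
(W, L): W overlapped-by L ✓
(W, N): W overlapped-by N ✓
(W, Z): W overlapped-by Z ✓
(Z, G): Z overlapped-by G ✓
Count: 9.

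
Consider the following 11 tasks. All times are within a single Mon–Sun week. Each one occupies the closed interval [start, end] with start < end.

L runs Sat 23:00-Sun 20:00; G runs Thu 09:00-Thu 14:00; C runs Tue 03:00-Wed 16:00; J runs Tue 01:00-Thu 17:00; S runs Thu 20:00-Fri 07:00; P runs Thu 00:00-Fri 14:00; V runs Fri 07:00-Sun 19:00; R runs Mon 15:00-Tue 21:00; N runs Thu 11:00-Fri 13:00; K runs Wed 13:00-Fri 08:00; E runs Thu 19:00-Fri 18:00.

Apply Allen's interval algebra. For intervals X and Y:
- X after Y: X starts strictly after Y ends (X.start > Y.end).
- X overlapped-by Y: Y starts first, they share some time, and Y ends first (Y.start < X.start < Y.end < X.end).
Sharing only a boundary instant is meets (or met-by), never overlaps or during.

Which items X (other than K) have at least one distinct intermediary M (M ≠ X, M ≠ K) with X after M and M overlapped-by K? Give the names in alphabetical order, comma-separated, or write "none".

Target K = [Wed 13:00, Fri 08:00].
Intermediaries M with M overlapped-by K: E, N, P, V.
Via E — items with X after E: L.
Via N — items with X after N: L.
Via P — items with X after P: L.
Via V — items with X after V: none.
Union: L.

L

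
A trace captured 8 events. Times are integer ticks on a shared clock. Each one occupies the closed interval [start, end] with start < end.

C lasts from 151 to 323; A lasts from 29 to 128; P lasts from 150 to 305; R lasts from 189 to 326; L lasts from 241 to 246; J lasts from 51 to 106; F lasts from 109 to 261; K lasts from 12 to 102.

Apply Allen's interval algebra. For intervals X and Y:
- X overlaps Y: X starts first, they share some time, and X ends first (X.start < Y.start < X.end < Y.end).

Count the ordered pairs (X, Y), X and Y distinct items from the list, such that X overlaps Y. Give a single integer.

Checking all 56 ordered pairs for relation 'overlaps'; matching pairs in alphabetical order:
(A, F): A overlaps F ✓
(C, R): C overlaps R ✓
(F, C): F overlaps C ✓
(F, P): F overlaps P ✓
(F, R): F overlaps R ✓
(K, A): K overlaps A ✓
(K, J): K overlaps J ✓
(P, C): P overlaps C ✓
(P, R): P overlaps R ✓
Count: 9.

9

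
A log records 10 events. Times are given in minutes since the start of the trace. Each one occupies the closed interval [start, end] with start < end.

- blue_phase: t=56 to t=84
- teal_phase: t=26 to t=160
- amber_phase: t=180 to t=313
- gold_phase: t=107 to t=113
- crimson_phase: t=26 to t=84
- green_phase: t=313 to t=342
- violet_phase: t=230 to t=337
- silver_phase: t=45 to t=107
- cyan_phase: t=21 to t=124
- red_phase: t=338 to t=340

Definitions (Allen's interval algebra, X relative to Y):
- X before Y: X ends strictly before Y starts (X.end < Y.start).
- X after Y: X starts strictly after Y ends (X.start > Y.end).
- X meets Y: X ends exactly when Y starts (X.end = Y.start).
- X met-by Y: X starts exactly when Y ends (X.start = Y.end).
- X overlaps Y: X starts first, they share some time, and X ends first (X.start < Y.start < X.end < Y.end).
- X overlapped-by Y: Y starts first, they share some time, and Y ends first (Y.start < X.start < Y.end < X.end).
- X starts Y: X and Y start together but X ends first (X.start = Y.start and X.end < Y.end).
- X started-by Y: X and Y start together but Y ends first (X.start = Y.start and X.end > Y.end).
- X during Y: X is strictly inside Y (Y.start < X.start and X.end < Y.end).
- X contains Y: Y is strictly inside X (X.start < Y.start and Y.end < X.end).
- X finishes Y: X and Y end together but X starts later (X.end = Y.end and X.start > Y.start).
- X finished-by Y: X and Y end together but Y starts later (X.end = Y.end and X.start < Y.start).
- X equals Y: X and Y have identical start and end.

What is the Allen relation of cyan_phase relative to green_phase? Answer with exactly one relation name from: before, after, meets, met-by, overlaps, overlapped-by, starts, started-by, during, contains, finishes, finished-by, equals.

before

cyan_phase = [t=21, t=124]; green_phase = [t=313, t=342].
Compare endpoints: cyan_phase.start < green_phase.start, cyan_phase.start < green_phase.end, cyan_phase.end < green_phase.start, cyan_phase.end < green_phase.end.
That pattern is 'before'.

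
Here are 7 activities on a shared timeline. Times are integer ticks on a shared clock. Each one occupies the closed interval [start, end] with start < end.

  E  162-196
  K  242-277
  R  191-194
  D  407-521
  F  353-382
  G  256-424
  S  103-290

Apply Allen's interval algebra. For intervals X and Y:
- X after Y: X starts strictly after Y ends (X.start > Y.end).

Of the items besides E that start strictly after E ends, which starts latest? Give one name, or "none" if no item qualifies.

Target E = [162, 196].
D [407, 521] → after → candidate.
F [353, 382] → after → candidate.
G [256, 424] → after → candidate.
K [242, 277] → after → candidate.
R [191, 194] → during → excluded.
S [103, 290] → contains → excluded.
Among candidates, latest start is 407 → D.

D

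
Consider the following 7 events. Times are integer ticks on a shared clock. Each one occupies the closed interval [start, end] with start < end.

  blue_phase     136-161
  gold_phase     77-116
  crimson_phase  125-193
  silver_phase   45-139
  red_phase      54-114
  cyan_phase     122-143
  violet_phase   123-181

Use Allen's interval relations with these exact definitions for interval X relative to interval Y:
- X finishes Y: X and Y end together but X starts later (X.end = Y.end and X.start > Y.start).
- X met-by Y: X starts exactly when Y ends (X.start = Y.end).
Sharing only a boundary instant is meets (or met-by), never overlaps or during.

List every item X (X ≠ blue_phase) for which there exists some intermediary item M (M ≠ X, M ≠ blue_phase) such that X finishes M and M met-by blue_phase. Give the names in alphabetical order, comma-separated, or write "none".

none

Target blue_phase = [136, 161].
Intermediaries M with M met-by blue_phase: none.
Union: none.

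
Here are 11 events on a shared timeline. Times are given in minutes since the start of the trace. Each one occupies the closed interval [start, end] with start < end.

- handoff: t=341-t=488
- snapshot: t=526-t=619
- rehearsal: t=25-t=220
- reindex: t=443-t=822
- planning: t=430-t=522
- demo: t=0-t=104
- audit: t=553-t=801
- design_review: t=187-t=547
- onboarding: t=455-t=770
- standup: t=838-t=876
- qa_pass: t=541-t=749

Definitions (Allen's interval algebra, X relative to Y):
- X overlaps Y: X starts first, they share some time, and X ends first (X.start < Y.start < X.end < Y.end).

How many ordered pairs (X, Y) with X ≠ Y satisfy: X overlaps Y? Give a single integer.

15

Checking all 110 ordered pairs for relation 'overlaps'; matching pairs in alphabetical order:
(demo, rehearsal): demo overlaps rehearsal ✓
(design_review, onboarding): design_review overlaps onboarding ✓
(design_review, qa_pass): design_review overlaps qa_pass ✓
(design_review, reindex): design_review overlaps reindex ✓
(design_review, snapshot): design_review overlaps snapshot ✓
(handoff, onboarding): handoff overlaps onboarding ✓
(handoff, planning): handoff overlaps planning ✓
(handoff, reindex): handoff overlaps reindex ✓
(onboarding, audit): onboarding overlaps audit ✓
(planning, onboarding): planning overlaps onboarding ✓
(planning, reindex): planning overlaps reindex ✓
(qa_pass, audit): qa_pass overlaps audit ✓
(rehearsal, design_review): rehearsal overlaps design_review ✓
(snapshot, audit): snapshot overlaps audit ✓
(snapshot, qa_pass): snapshot overlaps qa_pass ✓
Count: 15.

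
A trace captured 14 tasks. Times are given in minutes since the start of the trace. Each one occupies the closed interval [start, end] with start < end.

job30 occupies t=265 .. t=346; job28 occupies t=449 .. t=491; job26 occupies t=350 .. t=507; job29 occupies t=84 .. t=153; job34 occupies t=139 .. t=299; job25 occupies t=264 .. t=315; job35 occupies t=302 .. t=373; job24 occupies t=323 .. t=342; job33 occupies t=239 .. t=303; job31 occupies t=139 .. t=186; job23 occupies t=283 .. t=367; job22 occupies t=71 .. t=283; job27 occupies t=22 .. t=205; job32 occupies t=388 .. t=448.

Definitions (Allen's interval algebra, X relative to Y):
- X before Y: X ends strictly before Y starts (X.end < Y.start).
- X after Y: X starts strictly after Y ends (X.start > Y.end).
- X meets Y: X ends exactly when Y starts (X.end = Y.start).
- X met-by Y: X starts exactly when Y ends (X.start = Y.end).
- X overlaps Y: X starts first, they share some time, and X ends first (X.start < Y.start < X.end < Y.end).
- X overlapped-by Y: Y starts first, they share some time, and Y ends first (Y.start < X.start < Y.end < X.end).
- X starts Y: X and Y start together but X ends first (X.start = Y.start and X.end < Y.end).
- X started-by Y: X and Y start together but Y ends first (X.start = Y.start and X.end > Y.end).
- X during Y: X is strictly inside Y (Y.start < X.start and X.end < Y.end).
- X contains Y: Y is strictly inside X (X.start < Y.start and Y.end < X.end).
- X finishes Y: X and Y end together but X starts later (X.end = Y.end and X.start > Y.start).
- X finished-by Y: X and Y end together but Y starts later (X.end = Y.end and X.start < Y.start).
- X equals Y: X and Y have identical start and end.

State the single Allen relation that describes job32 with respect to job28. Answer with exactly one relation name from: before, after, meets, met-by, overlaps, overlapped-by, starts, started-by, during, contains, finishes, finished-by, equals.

before

job32 = [t=388, t=448]; job28 = [t=449, t=491].
Compare endpoints: job32.start < job28.start, job32.start < job28.end, job32.end < job28.start, job32.end < job28.end.
That pattern is 'before'.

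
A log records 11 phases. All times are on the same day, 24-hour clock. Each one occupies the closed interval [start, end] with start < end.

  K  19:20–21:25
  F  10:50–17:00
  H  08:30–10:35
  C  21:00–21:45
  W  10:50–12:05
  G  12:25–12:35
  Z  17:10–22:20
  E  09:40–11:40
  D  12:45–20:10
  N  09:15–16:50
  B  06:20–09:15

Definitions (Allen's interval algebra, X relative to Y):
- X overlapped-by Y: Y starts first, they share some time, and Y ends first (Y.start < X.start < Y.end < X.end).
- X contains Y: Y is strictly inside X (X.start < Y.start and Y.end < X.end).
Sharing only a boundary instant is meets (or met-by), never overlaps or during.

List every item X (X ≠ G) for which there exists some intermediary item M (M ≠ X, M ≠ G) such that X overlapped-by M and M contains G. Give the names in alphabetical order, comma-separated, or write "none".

Target G = [12:25, 12:35].
Intermediaries M with M contains G: F, N.
Via F — items with X overlapped-by F: D.
Via N — items with X overlapped-by N: D, F.
Union: D, F.

D, F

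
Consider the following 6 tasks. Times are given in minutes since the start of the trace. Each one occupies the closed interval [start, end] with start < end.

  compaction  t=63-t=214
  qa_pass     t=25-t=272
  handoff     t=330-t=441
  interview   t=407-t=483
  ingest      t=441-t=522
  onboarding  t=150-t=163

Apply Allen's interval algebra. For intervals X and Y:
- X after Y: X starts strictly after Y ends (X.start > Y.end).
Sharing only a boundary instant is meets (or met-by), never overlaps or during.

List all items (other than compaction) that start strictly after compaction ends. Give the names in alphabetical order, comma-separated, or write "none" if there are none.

handoff, ingest, interview

Target compaction = [t=63, t=214].
handoff [t=330, t=441] → after → yes.
ingest [t=441, t=522] → after → yes.
interview [t=407, t=483] → after → yes.
onboarding [t=150, t=163] → during → no.
qa_pass [t=25, t=272] → contains → no.
Result: handoff, ingest, interview.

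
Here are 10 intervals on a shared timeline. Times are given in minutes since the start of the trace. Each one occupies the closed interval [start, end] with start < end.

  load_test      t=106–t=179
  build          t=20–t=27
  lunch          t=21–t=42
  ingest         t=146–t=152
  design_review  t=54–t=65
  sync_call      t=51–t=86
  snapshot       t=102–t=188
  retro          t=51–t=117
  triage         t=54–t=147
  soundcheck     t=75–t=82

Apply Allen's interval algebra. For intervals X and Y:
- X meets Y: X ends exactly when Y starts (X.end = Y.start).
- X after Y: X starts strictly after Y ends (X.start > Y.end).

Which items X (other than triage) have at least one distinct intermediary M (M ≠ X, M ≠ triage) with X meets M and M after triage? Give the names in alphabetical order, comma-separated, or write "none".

none

Target triage = [t=54, t=147].
Intermediaries M with M after triage: none.
Union: none.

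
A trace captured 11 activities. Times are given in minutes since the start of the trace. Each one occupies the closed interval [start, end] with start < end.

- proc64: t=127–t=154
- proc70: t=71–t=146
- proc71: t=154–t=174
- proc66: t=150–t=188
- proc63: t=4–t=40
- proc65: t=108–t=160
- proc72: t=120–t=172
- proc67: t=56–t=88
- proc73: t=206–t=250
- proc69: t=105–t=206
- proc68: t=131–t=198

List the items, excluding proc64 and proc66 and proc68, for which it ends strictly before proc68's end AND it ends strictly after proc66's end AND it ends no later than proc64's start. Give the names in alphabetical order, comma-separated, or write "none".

none

Conditions: its end is strictly before proc68's end (X.end < t=198) AND its end is strictly after proc66's end (X.end > t=188) AND its end is no later than proc64's start (X.end <= t=127).
proc63: end t=40 < t=198? ✓; end t=40 > t=188? ✗; end t=40 <= t=127? ✓ → no.
proc65: end t=160 < t=198? ✓; end t=160 > t=188? ✗; end t=160 <= t=127? ✗ → no.
proc67: end t=88 < t=198? ✓; end t=88 > t=188? ✗; end t=88 <= t=127? ✓ → no.
proc69: end t=206 < t=198? ✗; end t=206 > t=188? ✓; end t=206 <= t=127? ✗ → no.
proc70: end t=146 < t=198? ✓; end t=146 > t=188? ✗; end t=146 <= t=127? ✗ → no.
proc71: end t=174 < t=198? ✓; end t=174 > t=188? ✗; end t=174 <= t=127? ✗ → no.
proc72: end t=172 < t=198? ✓; end t=172 > t=188? ✗; end t=172 <= t=127? ✗ → no.
proc73: end t=250 < t=198? ✗; end t=250 > t=188? ✓; end t=250 <= t=127? ✗ → no.
Result: none.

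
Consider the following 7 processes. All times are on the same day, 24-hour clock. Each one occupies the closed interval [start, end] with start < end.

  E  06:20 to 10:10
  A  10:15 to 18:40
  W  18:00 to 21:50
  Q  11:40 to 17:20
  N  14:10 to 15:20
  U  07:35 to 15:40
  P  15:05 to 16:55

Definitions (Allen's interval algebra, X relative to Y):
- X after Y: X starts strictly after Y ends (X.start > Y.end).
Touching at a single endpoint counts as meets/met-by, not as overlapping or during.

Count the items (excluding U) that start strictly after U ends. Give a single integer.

1

Target U = [07:35, 15:40].
A [10:15, 18:40] → overlapped-by → no.
E [06:20, 10:10] → overlaps → no.
N [14:10, 15:20] → during → no.
P [15:05, 16:55] → overlapped-by → no.
Q [11:40, 17:20] → overlapped-by → no.
W [18:00, 21:50] → after → counts.
Total: 1.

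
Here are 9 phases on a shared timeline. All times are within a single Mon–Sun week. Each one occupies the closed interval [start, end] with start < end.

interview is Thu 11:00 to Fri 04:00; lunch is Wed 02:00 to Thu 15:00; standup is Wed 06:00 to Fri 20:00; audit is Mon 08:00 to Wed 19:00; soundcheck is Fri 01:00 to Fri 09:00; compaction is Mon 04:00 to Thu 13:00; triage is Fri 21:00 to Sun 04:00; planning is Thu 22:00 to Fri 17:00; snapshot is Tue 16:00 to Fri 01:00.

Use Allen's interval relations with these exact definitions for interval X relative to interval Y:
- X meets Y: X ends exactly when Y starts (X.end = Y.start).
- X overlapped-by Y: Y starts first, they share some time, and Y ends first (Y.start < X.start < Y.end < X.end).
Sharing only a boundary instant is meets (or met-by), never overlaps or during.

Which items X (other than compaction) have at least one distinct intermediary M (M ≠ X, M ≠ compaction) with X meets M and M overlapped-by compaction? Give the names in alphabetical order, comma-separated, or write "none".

Target compaction = [Mon 04:00, Thu 13:00].
Intermediaries M with M overlapped-by compaction: interview, lunch, snapshot, standup.
Via interview — items with X meets interview: none.
Via lunch — items with X meets lunch: none.
Via snapshot — items with X meets snapshot: none.
Via standup — items with X meets standup: none.
Union: none.

none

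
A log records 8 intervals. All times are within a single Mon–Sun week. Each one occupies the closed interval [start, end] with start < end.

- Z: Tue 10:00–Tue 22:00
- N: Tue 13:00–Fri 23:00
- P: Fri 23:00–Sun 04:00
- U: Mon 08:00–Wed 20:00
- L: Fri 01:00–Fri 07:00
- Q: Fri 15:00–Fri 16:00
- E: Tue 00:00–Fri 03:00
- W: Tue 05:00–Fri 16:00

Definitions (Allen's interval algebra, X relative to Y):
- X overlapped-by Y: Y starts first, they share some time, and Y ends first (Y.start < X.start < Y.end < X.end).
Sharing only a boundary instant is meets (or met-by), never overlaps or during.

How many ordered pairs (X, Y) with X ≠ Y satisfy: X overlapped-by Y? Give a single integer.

Checking all 56 ordered pairs for relation 'overlapped-by'; matching pairs in alphabetical order:
(E, U): E overlapped-by U ✓
(L, E): L overlapped-by E ✓
(N, E): N overlapped-by E ✓
(N, U): N overlapped-by U ✓
(N, W): N overlapped-by W ✓
(N, Z): N overlapped-by Z ✓
(W, E): W overlapped-by E ✓
(W, U): W overlapped-by U ✓
Count: 8.

8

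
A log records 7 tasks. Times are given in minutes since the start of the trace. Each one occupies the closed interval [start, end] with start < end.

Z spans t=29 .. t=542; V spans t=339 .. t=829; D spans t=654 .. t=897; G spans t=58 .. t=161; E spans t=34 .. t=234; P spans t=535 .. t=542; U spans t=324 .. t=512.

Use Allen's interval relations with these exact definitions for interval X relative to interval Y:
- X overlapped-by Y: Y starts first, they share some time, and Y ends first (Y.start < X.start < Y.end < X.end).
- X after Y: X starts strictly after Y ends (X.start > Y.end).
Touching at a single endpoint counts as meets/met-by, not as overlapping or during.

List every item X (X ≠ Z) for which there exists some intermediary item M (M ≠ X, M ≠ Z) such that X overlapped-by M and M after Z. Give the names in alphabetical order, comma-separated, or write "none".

Target Z = [t=29, t=542].
Intermediaries M with M after Z: D.
Via D — items with X overlapped-by D: none.
Union: none.

none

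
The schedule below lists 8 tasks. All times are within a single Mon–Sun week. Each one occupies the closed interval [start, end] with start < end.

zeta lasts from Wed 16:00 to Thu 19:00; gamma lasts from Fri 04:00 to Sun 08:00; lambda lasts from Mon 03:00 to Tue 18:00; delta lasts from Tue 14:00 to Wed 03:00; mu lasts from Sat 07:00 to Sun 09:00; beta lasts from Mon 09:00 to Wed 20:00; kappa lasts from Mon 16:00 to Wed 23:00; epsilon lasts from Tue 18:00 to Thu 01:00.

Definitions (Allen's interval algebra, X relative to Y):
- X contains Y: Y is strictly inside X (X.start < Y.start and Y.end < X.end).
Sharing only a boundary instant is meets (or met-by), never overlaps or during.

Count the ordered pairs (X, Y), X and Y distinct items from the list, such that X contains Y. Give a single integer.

Checking all 56 ordered pairs for relation 'contains'; matching pairs in alphabetical order:
(beta, delta): beta contains delta ✓
(kappa, delta): kappa contains delta ✓
Count: 2.

2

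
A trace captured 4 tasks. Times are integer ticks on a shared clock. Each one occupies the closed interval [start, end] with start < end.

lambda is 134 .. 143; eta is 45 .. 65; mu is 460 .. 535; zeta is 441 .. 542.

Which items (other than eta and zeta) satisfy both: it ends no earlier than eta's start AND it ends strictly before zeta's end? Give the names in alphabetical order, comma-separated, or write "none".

lambda, mu

Conditions: its end is no earlier than eta's start (X.end >= 45) AND its end is strictly before zeta's end (X.end < 542).
lambda: end 143 >= 45? ✓; end 143 < 542? ✓ → yes.
mu: end 535 >= 45? ✓; end 535 < 542? ✓ → yes.
Result: lambda, mu.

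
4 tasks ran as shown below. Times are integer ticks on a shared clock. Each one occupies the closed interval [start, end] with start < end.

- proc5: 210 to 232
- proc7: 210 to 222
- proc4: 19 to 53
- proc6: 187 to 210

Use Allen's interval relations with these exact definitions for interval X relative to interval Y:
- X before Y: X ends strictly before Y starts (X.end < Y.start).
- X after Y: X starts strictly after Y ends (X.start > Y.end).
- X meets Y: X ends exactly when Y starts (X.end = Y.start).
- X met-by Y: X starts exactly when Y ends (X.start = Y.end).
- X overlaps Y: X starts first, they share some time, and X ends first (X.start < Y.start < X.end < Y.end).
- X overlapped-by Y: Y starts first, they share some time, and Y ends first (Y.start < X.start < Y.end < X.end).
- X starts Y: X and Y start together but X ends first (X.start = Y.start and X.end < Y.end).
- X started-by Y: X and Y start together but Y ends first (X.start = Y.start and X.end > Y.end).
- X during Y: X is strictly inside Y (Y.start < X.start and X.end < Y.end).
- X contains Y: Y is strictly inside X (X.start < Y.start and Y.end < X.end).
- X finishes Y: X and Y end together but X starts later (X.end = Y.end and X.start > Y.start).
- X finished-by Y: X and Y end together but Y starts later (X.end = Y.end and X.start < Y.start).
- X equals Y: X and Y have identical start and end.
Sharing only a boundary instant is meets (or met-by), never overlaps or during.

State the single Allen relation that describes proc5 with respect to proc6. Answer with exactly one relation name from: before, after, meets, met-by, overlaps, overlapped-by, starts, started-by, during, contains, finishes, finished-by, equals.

met-by

proc5 = [210, 232]; proc6 = [187, 210].
Compare endpoints: proc5.start > proc6.start, proc5.start = proc6.end, proc5.end > proc6.start, proc5.end > proc6.end.
That pattern is 'met-by'.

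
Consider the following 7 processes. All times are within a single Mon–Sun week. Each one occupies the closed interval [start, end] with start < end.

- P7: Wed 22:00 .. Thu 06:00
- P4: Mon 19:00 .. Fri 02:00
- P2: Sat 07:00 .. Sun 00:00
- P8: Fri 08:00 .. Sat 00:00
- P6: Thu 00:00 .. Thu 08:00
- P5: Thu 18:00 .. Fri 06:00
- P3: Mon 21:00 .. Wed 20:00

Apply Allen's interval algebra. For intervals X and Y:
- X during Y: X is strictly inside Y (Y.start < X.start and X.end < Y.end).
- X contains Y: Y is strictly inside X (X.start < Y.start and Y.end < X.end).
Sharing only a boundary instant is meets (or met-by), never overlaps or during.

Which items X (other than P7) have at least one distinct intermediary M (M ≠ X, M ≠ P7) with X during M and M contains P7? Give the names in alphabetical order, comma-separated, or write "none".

P3, P6

Target P7 = [Wed 22:00, Thu 06:00].
Intermediaries M with M contains P7: P4.
Via P4 — items with X during P4: P3, P6.
Union: P3, P6.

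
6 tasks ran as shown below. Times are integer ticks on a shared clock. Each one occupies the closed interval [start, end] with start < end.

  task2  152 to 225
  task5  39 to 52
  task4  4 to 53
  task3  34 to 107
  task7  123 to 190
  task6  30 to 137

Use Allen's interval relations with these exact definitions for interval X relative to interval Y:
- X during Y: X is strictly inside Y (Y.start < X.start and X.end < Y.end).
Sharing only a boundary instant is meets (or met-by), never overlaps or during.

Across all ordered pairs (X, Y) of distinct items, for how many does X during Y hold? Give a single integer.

4

Checking all 30 ordered pairs for relation 'during'; matching pairs in alphabetical order:
(task3, task6): task3 during task6 ✓
(task5, task3): task5 during task3 ✓
(task5, task4): task5 during task4 ✓
(task5, task6): task5 during task6 ✓
Count: 4.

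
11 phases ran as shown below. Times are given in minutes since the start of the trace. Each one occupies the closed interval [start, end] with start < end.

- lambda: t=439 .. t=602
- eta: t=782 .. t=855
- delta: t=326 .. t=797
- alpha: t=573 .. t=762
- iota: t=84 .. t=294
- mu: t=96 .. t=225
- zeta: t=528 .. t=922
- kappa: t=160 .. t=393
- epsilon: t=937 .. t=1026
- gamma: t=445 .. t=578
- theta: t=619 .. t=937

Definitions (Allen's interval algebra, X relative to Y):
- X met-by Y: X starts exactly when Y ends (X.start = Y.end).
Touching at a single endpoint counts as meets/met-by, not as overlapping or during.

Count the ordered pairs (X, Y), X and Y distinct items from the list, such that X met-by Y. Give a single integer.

Checking all 110 ordered pairs for relation 'met-by'; matching pairs in alphabetical order:
(epsilon, theta): epsilon met-by theta ✓
Count: 1.

1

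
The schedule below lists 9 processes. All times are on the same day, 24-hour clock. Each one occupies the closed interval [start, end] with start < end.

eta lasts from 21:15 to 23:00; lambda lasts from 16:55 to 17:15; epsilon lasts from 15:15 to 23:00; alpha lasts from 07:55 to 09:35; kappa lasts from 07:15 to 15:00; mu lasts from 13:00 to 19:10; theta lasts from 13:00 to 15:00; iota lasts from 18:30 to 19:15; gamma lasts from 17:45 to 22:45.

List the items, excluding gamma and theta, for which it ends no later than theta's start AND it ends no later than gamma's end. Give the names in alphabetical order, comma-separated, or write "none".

Conditions: its end is no later than theta's start (X.end <= 13:00) AND its end is no later than gamma's end (X.end <= 22:45).
alpha: end 09:35 <= 13:00? ✓; end 09:35 <= 22:45? ✓ → yes.
epsilon: end 23:00 <= 13:00? ✗; end 23:00 <= 22:45? ✗ → no.
eta: end 23:00 <= 13:00? ✗; end 23:00 <= 22:45? ✗ → no.
iota: end 19:15 <= 13:00? ✗; end 19:15 <= 22:45? ✓ → no.
kappa: end 15:00 <= 13:00? ✗; end 15:00 <= 22:45? ✓ → no.
lambda: end 17:15 <= 13:00? ✗; end 17:15 <= 22:45? ✓ → no.
mu: end 19:10 <= 13:00? ✗; end 19:10 <= 22:45? ✓ → no.
Result: alpha.

alpha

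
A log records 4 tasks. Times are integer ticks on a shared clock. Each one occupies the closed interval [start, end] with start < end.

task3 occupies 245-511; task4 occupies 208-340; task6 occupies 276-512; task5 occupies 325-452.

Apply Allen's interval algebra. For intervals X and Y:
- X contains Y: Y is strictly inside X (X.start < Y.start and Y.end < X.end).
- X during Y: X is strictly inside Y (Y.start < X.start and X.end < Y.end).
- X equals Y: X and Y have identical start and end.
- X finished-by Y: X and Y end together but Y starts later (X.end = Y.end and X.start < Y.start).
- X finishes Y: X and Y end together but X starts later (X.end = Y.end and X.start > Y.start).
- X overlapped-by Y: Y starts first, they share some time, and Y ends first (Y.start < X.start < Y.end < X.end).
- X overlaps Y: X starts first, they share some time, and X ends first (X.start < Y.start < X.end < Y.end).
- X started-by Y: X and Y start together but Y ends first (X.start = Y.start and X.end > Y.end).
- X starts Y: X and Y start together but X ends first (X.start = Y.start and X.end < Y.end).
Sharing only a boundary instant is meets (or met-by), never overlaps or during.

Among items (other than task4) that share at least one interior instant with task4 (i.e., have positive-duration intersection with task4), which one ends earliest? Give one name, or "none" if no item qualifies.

Target task4 = [208, 340].
task3 [245, 511] → overlapped-by → candidate.
task5 [325, 452] → overlapped-by → candidate.
task6 [276, 512] → overlapped-by → candidate.
Among candidates, earliest end is 452 → task5.

task5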